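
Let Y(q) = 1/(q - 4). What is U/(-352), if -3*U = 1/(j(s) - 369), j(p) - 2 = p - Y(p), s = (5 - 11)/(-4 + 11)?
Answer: -119/46200528 ≈ -2.5757e-6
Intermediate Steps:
Y(q) = 1/(-4 + q)
s = -6/7 ≈ -0.85714
j(p) = 2 + p - 1/(-4 + p) (j(p) = 2 + (p - 1/(-4 + p)) = 2 + p - 1/(-4 + p))
U = 238/262503 (U = -1/(3*((-1 + (-4 - 6/7)*(2 - 6/7))/(-4 - 6/7) - 369)) = -1/(3*((-1 - 34/7*8/7)/(-34/7) - 369)) = -1/(3*(-7*(-1 - 272/49)/34 - 369)) = -1/(3*(-7/34*(-321/49) - 369)) = -1/(3*(321/238 - 369)) = -1/(3*(-87501/238)) = -⅓*(-238/87501) = 238/262503 ≈ 0.00090666)
U/(-352) = (238/262503)/(-352) = -1/352*238/262503 = -119/46200528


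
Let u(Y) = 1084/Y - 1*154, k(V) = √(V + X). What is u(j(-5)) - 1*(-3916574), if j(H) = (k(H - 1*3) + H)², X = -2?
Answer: 8*(4895525*√10 + 7343423*I)/(5*(2*√10 + 3*I)) ≈ 3.9164e+6 + 27.983*I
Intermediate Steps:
k(V) = √(-2 + V) (k(V) = √(V - 2) = √(-2 + V))
j(H) = (H + √(-5 + H))² (j(H) = (√(-2 + (H - 1*3)) + H)² = (√(-2 + (H - 3)) + H)² = (√(-2 + (-3 + H)) + H)² = (√(-5 + H) + H)² = (H + √(-5 + H))²)
u(Y) = -154 + 1084/Y (u(Y) = 1084/Y - 154 = -154 + 1084/Y)
u(j(-5)) - 1*(-3916574) = (-154 + 1084/((-5 + √(-5 - 5))²)) - 1*(-3916574) = (-154 + 1084/((-5 + √(-10))²)) + 3916574 = (-154 + 1084/((-5 + I*√10)²)) + 3916574 = (-154 + 1084/(-5 + I*√10)²) + 3916574 = 3916420 + 1084/(-5 + I*√10)²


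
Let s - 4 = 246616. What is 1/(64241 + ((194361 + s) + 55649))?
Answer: 1/560871 ≈ 1.7829e-6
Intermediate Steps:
s = 246620 (s = 4 + 246616 = 246620)
1/(64241 + ((194361 + s) + 55649)) = 1/(64241 + ((194361 + 246620) + 55649)) = 1/(64241 + (440981 + 55649)) = 1/(64241 + 496630) = 1/560871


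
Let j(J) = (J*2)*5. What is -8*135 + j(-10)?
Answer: -1180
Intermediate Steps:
j(J) = 10*J (j(J) = (2*J)*5 = 10*J)
-8*135 + j(-10) = -8*135 + 10*(-10) = -1080 - 100 = -1180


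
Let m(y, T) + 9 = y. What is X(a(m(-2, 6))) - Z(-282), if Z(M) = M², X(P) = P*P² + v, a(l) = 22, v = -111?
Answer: -68987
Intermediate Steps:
m(y, T) = -9 + y
X(P) = -111 + P³ (X(P) = P*P² - 111 = P³ - 111 = -111 + P³)
X(a(m(-2, 6))) - Z(-282) = (-111 + 22³) - 1*(-282)² = (-111 + 10648) - 1*79524 = 10537 - 79524 = -68987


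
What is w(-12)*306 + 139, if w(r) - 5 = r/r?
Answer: 1975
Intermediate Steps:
w(r) = 6 (w(r) = 5 + r/r = 5 + 1 = 6)
w(-12)*306 + 139 = 6*306 + 139 = 1836 + 139 = 1975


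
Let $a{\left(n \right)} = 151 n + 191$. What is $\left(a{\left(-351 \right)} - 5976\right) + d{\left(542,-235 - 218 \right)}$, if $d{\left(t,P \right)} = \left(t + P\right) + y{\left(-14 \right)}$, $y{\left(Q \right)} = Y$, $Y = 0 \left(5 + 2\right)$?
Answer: $-58697$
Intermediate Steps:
$Y = 0$ ($Y = 0 \cdot 7 = 0$)
$y{\left(Q \right)} = 0$
$a{\left(n \right)} = 191 + 151 n$
$d{\left(t,P \right)} = P + t$ ($d{\left(t,P \right)} = \left(t + P\right) + 0 = \left(P + t\right) + 0 = P + t$)
$\left(a{\left(-351 \right)} - 5976\right) + d{\left(542,-235 - 218 \right)} = \left(\left(191 + 151 \left(-351\right)\right) - 5976\right) + \left(\left(-235 - 218\right) + 542\right) = \left(\left(191 - 53001\right) - 5976\right) + \left(\left(-235 - 218\right) + 542\right) = \left(-52810 - 5976\right) + \left(-453 + 542\right) = -58786 + 89 = -58697$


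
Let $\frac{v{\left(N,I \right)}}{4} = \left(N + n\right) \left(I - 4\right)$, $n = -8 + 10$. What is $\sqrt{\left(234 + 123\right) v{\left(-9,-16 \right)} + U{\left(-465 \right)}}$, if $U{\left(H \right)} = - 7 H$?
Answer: $15 \sqrt{903} \approx 450.75$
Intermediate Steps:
$n = 2$
$v{\left(N,I \right)} = 4 \left(-4 + I\right) \left(2 + N\right)$ ($v{\left(N,I \right)} = 4 \left(N + 2\right) \left(I - 4\right) = 4 \left(2 + N\right) \left(-4 + I\right) = 4 \left(-4 + I\right) \left(2 + N\right)$)
$\sqrt{\left(234 + 123\right) v{\left(-9,-16 \right)} + U{\left(-465 \right)}} = \sqrt{\left(234 + 123\right) \left(-32 - -144 + 8 \left(-16\right) + 4 \left(-16\right) \left(-9\right)\right) - -3255} = \sqrt{357 \left(-32 + 144 - 128 + 576\right) + 3255} = \sqrt{357 \cdot 560 + 3255} = \sqrt{199920 + 3255} = \sqrt{203175} = 15 \sqrt{903}$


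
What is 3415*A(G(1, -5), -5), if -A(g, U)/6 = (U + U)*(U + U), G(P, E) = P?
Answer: -2049000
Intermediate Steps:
A(g, U) = -24*U² (A(g, U) = -6*(U + U)*(U + U) = -6*2*U*2*U = -24*U²)
3415*A(G(1, -5), -5) = 3415*(-24*(-5)²) = 3415*(-24*25) = 3415*(-600) = -2049000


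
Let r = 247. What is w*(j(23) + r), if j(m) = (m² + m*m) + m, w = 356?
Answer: 472768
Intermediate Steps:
j(m) = m + 2*m² (j(m) = (m² + m²) + m = 2*m² + m = m + 2*m²)
w*(j(23) + r) = 356*(23*(1 + 2*23) + 247) = 356*(23*(1 + 46) + 247) = 356*(23*47 + 247) = 356*(1081 + 247) = 356*1328 = 472768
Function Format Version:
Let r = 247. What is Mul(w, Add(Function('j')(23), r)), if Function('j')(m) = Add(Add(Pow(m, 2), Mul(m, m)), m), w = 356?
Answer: 472768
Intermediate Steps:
Function('j')(m) = Add(m, Mul(2, Pow(m, 2))) (Function('j')(m) = Add(Add(Pow(m, 2), Pow(m, 2)), m) = Add(Mul(2, Pow(m, 2)), m) = Add(m, Mul(2, Pow(m, 2))))
Mul(w, Add(Function('j')(23), r)) = Mul(356, Add(Mul(23, Add(1, Mul(2, 23))), 247)) = Mul(356, Add(Mul(23, Add(1, 46)), 247)) = Mul(356, Add(Mul(23, 47), 247)) = Mul(356, Add(1081, 247)) = Mul(356, 1328) = 472768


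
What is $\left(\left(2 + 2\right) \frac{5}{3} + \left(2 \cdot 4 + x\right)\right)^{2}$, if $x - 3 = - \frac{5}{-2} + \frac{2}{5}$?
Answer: $\frac{380689}{900} \approx 422.99$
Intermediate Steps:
$x = \frac{59}{10}$ ($x = 3 + \left(- \frac{5}{-2} + \frac{2}{5}\right) = 3 + \left(\left(-5\right) \left(- \frac{1}{2}\right) + 2 \cdot \frac{1}{5}\right) = 3 + \left(\frac{5}{2} + \frac{2}{5}\right) = 3 + \frac{29}{10} = \frac{59}{10} \approx 5.9$)
$\left(\left(2 + 2\right) \frac{5}{3} + \left(2 \cdot 4 + x\right)\right)^{2} = \left(\left(2 + 2\right) \frac{5}{3} + \left(2 \cdot 4 + \frac{59}{10}\right)\right)^{2} = \left(4 \cdot 5 \cdot \frac{1}{3} + \left(8 + \frac{59}{10}\right)\right)^{2} = \left(4 \cdot \frac{5}{3} + \frac{139}{10}\right)^{2} = \left(\frac{20}{3} + \frac{139}{10}\right)^{2} = \left(\frac{617}{30}\right)^{2} = \frac{380689}{900}$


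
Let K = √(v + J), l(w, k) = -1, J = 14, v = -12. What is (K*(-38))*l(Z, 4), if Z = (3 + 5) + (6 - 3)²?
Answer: 38*√2 ≈ 53.740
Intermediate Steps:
Z = 17 (Z = 8 + 3² = 8 + 9 = 17)
K = √2 (K = √(-12 + 14) = √2 ≈ 1.4142)
(K*(-38))*l(Z, 4) = (√2*(-38))*(-1) = -38*√2*(-1) = 38*√2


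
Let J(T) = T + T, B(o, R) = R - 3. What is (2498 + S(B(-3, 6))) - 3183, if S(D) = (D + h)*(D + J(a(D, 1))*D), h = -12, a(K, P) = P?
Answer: -766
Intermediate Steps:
B(o, R) = -3 + R
J(T) = 2*T
S(D) = 3*D*(-12 + D) (S(D) = (D - 12)*(D + (2*1)*D) = (-12 + D)*(D + 2*D) = (-12 + D)*(3*D) = 3*D*(-12 + D))
(2498 + S(B(-3, 6))) - 3183 = (2498 + 3*(-3 + 6)*(-12 + (-3 + 6))) - 3183 = (2498 + 3*3*(-12 + 3)) - 3183 = (2498 + 3*3*(-9)) - 3183 = (2498 - 81) - 3183 = 2417 - 3183 = -766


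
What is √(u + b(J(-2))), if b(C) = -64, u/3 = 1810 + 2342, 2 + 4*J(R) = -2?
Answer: 2*√3098 ≈ 111.32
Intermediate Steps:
J(R) = -1 (J(R) = -½ + (¼)*(-2) = -½ - ½ = -1)
u = 12456 (u = 3*(1810 + 2342) = 3*4152 = 12456)
√(u + b(J(-2))) = √(12456 - 64) = √12392 = 2*√3098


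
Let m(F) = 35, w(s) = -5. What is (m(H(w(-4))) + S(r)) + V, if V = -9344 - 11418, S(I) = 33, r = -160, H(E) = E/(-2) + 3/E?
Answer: -20694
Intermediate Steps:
H(E) = 3/E - E/2 (H(E) = E*(-1/2) + 3/E = -E/2 + 3/E = 3/E - E/2)
V = -20762
(m(H(w(-4))) + S(r)) + V = (35 + 33) - 20762 = 68 - 20762 = -20694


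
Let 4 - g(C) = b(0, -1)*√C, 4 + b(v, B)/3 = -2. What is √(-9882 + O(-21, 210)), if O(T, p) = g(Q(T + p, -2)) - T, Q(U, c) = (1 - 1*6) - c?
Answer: √(-9857 + 18*I*√3) ≈ 0.157 + 99.283*I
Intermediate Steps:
b(v, B) = -18 (b(v, B) = -12 + 3*(-2) = -12 - 6 = -18)
Q(U, c) = -5 - c (Q(U, c) = (1 - 6) - c = -5 - c)
g(C) = 4 + 18*√C (g(C) = 4 - (-18)*√C = 4 + 18*√C)
O(T, p) = 4 - T + 18*I*√3 (O(T, p) = (4 + 18*√(-5 - 1*(-2))) - T = (4 + 18*√(-5 + 2)) - T = (4 + 18*√(-3)) - T = (4 + 18*(I*√3)) - T = (4 + 18*I*√3) - T = 4 - T + 18*I*√3)
√(-9882 + O(-21, 210)) = √(-9882 + (4 - 1*(-21) + 18*I*√3)) = √(-9882 + (4 + 21 + 18*I*√3)) = √(-9882 + (25 + 18*I*√3)) = √(-9857 + 18*I*√3)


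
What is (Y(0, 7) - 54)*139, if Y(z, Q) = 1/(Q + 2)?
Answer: -67415/9 ≈ -7490.6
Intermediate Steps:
Y(z, Q) = 1/(2 + Q)
(Y(0, 7) - 54)*139 = (1/(2 + 7) - 54)*139 = (1/9 - 54)*139 = (⅑ - 54)*139 = -485/9*139 = -67415/9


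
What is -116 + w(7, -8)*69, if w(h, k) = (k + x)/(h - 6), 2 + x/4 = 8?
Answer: 988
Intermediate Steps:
x = 24 (x = -8 + 4*8 = -8 + 32 = 24)
w(h, k) = (24 + k)/(-6 + h) (w(h, k) = (k + 24)/(h - 6) = (24 + k)/(-6 + h))
-116 + w(7, -8)*69 = -116 + ((24 - 8)/(-6 + 7))*69 = -116 + (16/1)*69 = -116 + (1*16)*69 = -116 + 16*69 = -116 + 1104 = 988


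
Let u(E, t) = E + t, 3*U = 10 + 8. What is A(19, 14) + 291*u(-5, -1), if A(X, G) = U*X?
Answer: -1632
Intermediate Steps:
U = 6 (U = (10 + 8)/3 = (⅓)*18 = 6)
A(X, G) = 6*X
A(19, 14) + 291*u(-5, -1) = 6*19 + 291*(-5 - 1) = 114 + 291*(-6) = 114 - 1746 = -1632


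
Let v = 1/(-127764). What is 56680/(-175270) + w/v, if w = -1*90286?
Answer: 202179211927940/17527 ≈ 1.1535e+10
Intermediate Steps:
w = -90286
v = -1/127764 ≈ -7.8269e-6
56680/(-175270) + w/v = 56680/(-175270) - 90286/(-1/127764) = 56680*(-1/175270) - 90286*(-127764) = -5668/17527 + 11535300504 = 202179211927940/17527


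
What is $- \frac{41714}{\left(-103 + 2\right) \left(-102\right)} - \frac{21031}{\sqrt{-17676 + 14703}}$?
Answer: $- \frac{20857}{5151} + \frac{21031 i \sqrt{2973}}{2973} \approx -4.0491 + 385.71 i$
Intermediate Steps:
$- \frac{41714}{\left(-103 + 2\right) \left(-102\right)} - \frac{21031}{\sqrt{-17676 + 14703}} = - \frac{41714}{\left(-101\right) \left(-102\right)} - \frac{21031}{\sqrt{-2973}} = - \frac{41714}{10302} - \frac{21031}{i \sqrt{2973}} = \left(-41714\right) \frac{1}{10302} - 21031 \left(- \frac{i \sqrt{2973}}{2973}\right) = - \frac{20857}{5151} + \frac{21031 i \sqrt{2973}}{2973}$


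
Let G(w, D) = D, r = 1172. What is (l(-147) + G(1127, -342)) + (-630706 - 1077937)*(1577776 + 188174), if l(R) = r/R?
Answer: -443554581611396/147 ≈ -3.0174e+12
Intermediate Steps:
l(R) = 1172/R
(l(-147) + G(1127, -342)) + (-630706 - 1077937)*(1577776 + 188174) = (1172/(-147) - 342) + (-630706 - 1077937)*(1577776 + 188174) = (1172*(-1/147) - 342) - 1708643*1765950 = (-1172/147 - 342) - 3017378105850 = -51446/147 - 3017378105850 = -443554581611396/147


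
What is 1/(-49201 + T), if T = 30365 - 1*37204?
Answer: -1/56040 ≈ -1.7844e-5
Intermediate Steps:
T = -6839 (T = 30365 - 37204 = -6839)
1/(-49201 + T) = 1/(-49201 - 6839) = 1/(-56040) = -1/56040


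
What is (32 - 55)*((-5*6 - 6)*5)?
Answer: 4140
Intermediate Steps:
(32 - 55)*((-5*6 - 6)*5) = -23*(-30 - 6)*5 = -(-828)*5 = -23*(-180) = 4140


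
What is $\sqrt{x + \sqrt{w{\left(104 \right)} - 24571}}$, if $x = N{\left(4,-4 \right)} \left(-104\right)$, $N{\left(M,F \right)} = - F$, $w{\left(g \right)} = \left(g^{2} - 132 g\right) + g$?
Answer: $\sqrt{-416 + i \sqrt{27379}} \approx 3.9812 + 20.781 i$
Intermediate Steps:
$w{\left(g \right)} = g^{2} - 131 g$
$x = -416$ ($x = \left(-1\right) \left(-4\right) \left(-104\right) = 4 \left(-104\right) = -416$)
$\sqrt{x + \sqrt{w{\left(104 \right)} - 24571}} = \sqrt{-416 + \sqrt{104 \left(-131 + 104\right) - 24571}} = \sqrt{-416 + \sqrt{104 \left(-27\right) - 24571}} = \sqrt{-416 + \sqrt{-2808 - 24571}} = \sqrt{-416 + \sqrt{-27379}} = \sqrt{-416 + i \sqrt{27379}}$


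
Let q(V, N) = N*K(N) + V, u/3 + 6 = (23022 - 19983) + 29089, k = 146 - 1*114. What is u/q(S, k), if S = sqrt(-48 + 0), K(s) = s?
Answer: 6167424/65539 - 48183*I*sqrt(3)/131078 ≈ 94.103 - 0.63669*I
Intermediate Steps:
k = 32 (k = 146 - 114 = 32)
S = 4*I*sqrt(3) (S = sqrt(-48) = 4*I*sqrt(3) ≈ 6.9282*I)
u = 96366 (u = -18 + 3*((23022 - 19983) + 29089) = -18 + 3*(3039 + 29089) = -18 + 3*32128 = -18 + 96384 = 96366)
q(V, N) = V + N**2 (q(V, N) = N*N + V = N**2 + V = V + N**2)
u/q(S, k) = 96366/(4*I*sqrt(3) + 32**2) = 96366/(4*I*sqrt(3) + 1024) = 96366/(1024 + 4*I*sqrt(3))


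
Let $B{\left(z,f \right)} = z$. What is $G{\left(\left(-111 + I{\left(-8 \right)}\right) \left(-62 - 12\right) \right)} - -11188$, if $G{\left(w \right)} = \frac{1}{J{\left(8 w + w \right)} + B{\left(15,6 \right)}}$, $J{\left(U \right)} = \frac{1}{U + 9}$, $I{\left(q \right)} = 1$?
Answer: $\frac{12296088037}{1099036} \approx 11188.0$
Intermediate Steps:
$J{\left(U \right)} = \frac{1}{9 + U}$
$G{\left(w \right)} = \frac{1}{15 + \frac{1}{9 + 9 w}}$ ($G{\left(w \right)} = \frac{1}{\frac{1}{9 + \left(8 w + w\right)} + 15} = \frac{1}{\frac{1}{9 + 9 w} + 15} = \frac{1}{15 + \frac{1}{9 + 9 w}}$)
$G{\left(\left(-111 + I{\left(-8 \right)}\right) \left(-62 - 12\right) \right)} - -11188 = \frac{9 \left(1 + \left(-111 + 1\right) \left(-62 - 12\right)\right)}{136 + 135 \left(-111 + 1\right) \left(-62 - 12\right)} - -11188 = \frac{9 \left(1 - -8140\right)}{136 + 135 \left(\left(-110\right) \left(-74\right)\right)} + 11188 = \frac{9 \left(1 + 8140\right)}{136 + 135 \cdot 8140} + 11188 = 9 \frac{1}{136 + 1098900} \cdot 8141 + 11188 = 9 \cdot \frac{1}{1099036} \cdot 8141 + 11188 = \frac{73269}{1099036} + 11188 = \frac{12296088037}{1099036}$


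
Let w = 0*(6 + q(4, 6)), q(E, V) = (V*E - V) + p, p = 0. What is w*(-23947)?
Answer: 0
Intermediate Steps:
q(E, V) = -V + E*V (q(E, V) = (V*E - V) + 0 = (E*V - V) + 0 = (-V + E*V) + 0 = -V + E*V)
w = 0 (w = 0*(6 + 6*(-1 + 4)) = 0*(6 + 6*3) = 0*(6 + 18) = 0*24 = 0)
w*(-23947) = 0*(-23947) = 0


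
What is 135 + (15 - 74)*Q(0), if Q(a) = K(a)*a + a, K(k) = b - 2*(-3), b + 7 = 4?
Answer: 135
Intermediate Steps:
b = -3 (b = -7 + 4 = -3)
K(k) = 3 (K(k) = -3 - 2*(-3) = -3 + 6 = 3)
Q(a) = 4*a (Q(a) = 3*a + a = 4*a)
135 + (15 - 74)*Q(0) = 135 + (15 - 74)*(4*0) = 135 - 59*0 = 135 + 0 = 135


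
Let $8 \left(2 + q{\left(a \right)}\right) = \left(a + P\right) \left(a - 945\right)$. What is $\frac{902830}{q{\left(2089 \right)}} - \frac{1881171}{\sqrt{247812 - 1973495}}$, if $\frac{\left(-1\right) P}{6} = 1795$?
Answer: $- \frac{180566}{248277} + \frac{1881171 i \sqrt{1725683}}{1725683} \approx -0.72728 + 1432.0 i$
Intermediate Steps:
$P = -10770$ ($P = \left(-6\right) 1795 = -10770$)
$q{\left(a \right)} = -2 + \frac{\left(-10770 + a\right) \left(-945 + a\right)}{8}$ ($q{\left(a \right)} = -2 + \frac{\left(a - 10770\right) \left(a - 945\right)}{8} = -2 + \frac{\left(-10770 + a\right) \left(-945 + a\right)}{8}$)
$\frac{902830}{q{\left(2089 \right)}} - \frac{1881171}{\sqrt{247812 - 1973495}} = \frac{902830}{\frac{5088817}{4} - \frac{24472635}{8} + \frac{2089^{2}}{8}} - \frac{1881171}{\sqrt{247812 - 1973495}} = \frac{902830}{\frac{5088817}{4} - \frac{24472635}{8} + \frac{1}{8} \cdot 4363921} - \frac{1881171}{\sqrt{-1725683}} = \frac{902830}{\frac{5088817}{4} - \frac{24472635}{8} + \frac{4363921}{8}} - \frac{1881171}{i \sqrt{1725683}} = \frac{902830}{-1241385} - 1881171 \left(- \frac{i \sqrt{1725683}}{1725683}\right) = 902830 \left(- \frac{1}{1241385}\right) + \frac{1881171 i \sqrt{1725683}}{1725683} = - \frac{180566}{248277} + \frac{1881171 i \sqrt{1725683}}{1725683}$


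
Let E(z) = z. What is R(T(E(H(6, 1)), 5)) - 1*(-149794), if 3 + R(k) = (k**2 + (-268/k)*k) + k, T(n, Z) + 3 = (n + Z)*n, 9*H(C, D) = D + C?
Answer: 981044845/6561 ≈ 1.4953e+5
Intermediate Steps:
H(C, D) = C/9 + D/9 (H(C, D) = (D + C)/9 = (C + D)/9 = C/9 + D/9)
T(n, Z) = -3 + n*(Z + n) (T(n, Z) = -3 + (n + Z)*n = -3 + (Z + n)*n = -3 + n*(Z + n))
R(k) = -271 + k + k**2 (R(k) = -3 + ((k**2 + (-268/k)*k) + k) = -3 + ((k**2 - 268) + k) = -3 + ((-268 + k**2) + k) = -3 + (-268 + k + k**2) = -271 + k + k**2)
R(T(E(H(6, 1)), 5)) - 1*(-149794) = (-271 + (-3 + ((1/9)*6 + (1/9)*1)**2 + 5*((1/9)*6 + (1/9)*1)) + (-3 + ((1/9)*6 + (1/9)*1)**2 + 5*((1/9)*6 + (1/9)*1))**2) - 1*(-149794) = (-271 + (-3 + (2/3 + 1/9)**2 + 5*(2/3 + 1/9)) + (-3 + (2/3 + 1/9)**2 + 5*(2/3 + 1/9))**2) + 149794 = (-271 + (-3 + (7/9)**2 + 5*(7/9)) + (-3 + (7/9)**2 + 5*(7/9))**2) + 149794 = (-271 + (-3 + 49/81 + 35/9) + (-3 + 49/81 + 35/9)**2) + 149794 = (-271 + 121/81 + (121/81)**2) + 149794 = (-271 + 121/81 + 14641/6561) + 149794 = -1753589/6561 + 149794 = 981044845/6561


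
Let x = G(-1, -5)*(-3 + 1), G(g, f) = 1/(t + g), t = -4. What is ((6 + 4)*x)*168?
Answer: 672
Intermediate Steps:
G(g, f) = 1/(-4 + g)
x = ⅖ (x = (-3 + 1)/(-4 - 1) = -2/(-5) = -⅕*(-2) = ⅖ ≈ 0.40000)
((6 + 4)*x)*168 = ((6 + 4)*(⅖))*168 = (10*(⅖))*168 = 4*168 = 672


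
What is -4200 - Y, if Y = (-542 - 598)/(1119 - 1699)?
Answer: -121857/29 ≈ -4202.0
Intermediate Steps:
Y = 57/29 (Y = -1140/(-580) = -1140*(-1/580) = 57/29 ≈ 1.9655)
-4200 - Y = -4200 - 1*57/29 = -4200 - 57/29 = -121857/29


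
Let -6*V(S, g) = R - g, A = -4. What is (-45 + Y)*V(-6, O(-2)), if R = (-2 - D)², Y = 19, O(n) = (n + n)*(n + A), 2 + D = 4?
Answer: -104/3 ≈ -34.667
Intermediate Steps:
D = 2 (D = -2 + 4 = 2)
O(n) = 2*n*(-4 + n) (O(n) = (n + n)*(n - 4) = (2*n)*(-4 + n) = 2*n*(-4 + n))
R = 16 (R = (-2 - 1*2)² = (-2 - 2)² = (-4)² = 16)
V(S, g) = -8/3 + g/6 (V(S, g) = -(16 - g)/6 = -8/3 + g/6)
(-45 + Y)*V(-6, O(-2)) = (-45 + 19)*(-8/3 + (2*(-2)*(-4 - 2))/6) = -26*(-8/3 + (2*(-2)*(-6))/6) = -26*(-8/3 + (⅙)*24) = -26*(-8/3 + 4) = -26*4/3 = -104/3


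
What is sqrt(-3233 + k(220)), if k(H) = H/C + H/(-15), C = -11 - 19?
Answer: I*sqrt(3255) ≈ 57.053*I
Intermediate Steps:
C = -30
k(H) = -H/10 (k(H) = H/(-30) + H/(-15) = H*(-1/30) + H*(-1/15) = -H/30 - H/15 = -H/10)
sqrt(-3233 + k(220)) = sqrt(-3233 - 1/10*220) = sqrt(-3233 - 22) = sqrt(-3255) = I*sqrt(3255)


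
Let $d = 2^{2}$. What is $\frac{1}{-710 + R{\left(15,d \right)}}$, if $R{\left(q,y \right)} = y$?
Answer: $- \frac{1}{706} \approx -0.0014164$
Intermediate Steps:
$d = 4$
$\frac{1}{-710 + R{\left(15,d \right)}} = \frac{1}{-710 + 4} = \frac{1}{-706} = - \frac{1}{706}$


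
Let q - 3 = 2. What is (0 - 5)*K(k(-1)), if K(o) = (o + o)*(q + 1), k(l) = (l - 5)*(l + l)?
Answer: -720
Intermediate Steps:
q = 5 (q = 3 + 2 = 5)
k(l) = 2*l*(-5 + l) (k(l) = (-5 + l)*(2*l) = 2*l*(-5 + l))
K(o) = 12*o (K(o) = (o + o)*(5 + 1) = (2*o)*6 = 12*o)
(0 - 5)*K(k(-1)) = (0 - 5)*(12*(2*(-1)*(-5 - 1))) = -60*2*(-1)*(-6) = -60*12 = -5*144 = -720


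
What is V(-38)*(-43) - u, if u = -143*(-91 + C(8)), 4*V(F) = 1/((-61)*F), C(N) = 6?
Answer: -112701203/9272 ≈ -12155.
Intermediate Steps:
V(F) = -1/(244*F) (V(F) = (1/((-61)*F))/4 = (-1/(61*F))/4 = -1/(244*F))
u = 12155 (u = -143*(-91 + 6) = -143*(-85) = 12155)
V(-38)*(-43) - u = -1/244/(-38)*(-43) - 1*12155 = -1/244*(-1/38)*(-43) - 12155 = (1/9272)*(-43) - 12155 = -43/9272 - 12155 = -112701203/9272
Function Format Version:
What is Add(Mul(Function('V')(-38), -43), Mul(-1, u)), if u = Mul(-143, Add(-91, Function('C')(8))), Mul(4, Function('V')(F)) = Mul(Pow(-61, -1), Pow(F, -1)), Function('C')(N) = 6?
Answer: Rational(-112701203, 9272) ≈ -12155.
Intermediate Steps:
Function('V')(F) = Mul(Rational(-1, 244), Pow(F, -1)) (Function('V')(F) = Mul(Rational(1, 4), Mul(Pow(-61, -1), Pow(F, -1))) = Mul(Rational(1, 4), Mul(Rational(-1, 61), Pow(F, -1))) = Mul(Rational(-1, 244), Pow(F, -1)))
u = 12155 (u = Mul(-143, Add(-91, 6)) = Mul(-143, -85) = 12155)
Add(Mul(Function('V')(-38), -43), Mul(-1, u)) = Add(Mul(Mul(Rational(-1, 244), Pow(-38, -1)), -43), Mul(-1, 12155)) = Add(Mul(Mul(Rational(-1, 244), Rational(-1, 38)), -43), -12155) = Add(Mul(Rational(1, 9272), -43), -12155) = Add(Rational(-43, 9272), -12155) = Rational(-112701203, 9272)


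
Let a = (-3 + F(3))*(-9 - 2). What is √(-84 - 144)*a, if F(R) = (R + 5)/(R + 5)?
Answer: 44*I*√57 ≈ 332.19*I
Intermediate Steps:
F(R) = 1 (F(R) = (5 + R)/(5 + R) = 1)
a = 22 (a = (-3 + 1)*(-9 - 2) = -2*(-11) = 22)
√(-84 - 144)*a = √(-84 - 144)*22 = √(-228)*22 = (2*I*√57)*22 = 44*I*√57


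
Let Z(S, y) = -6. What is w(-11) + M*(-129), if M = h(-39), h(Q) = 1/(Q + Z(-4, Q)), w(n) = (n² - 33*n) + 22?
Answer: 7633/15 ≈ 508.87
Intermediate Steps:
w(n) = 22 + n² - 33*n
h(Q) = 1/(-6 + Q) (h(Q) = 1/(Q - 6) = 1/(-6 + Q))
M = -1/45 (M = 1/(-6 - 39) = 1/(-45) = -1/45 ≈ -0.022222)
w(-11) + M*(-129) = (22 + (-11)² - 33*(-11)) - 1/45*(-129) = (22 + 121 + 363) + 43/15 = 506 + 43/15 = 7633/15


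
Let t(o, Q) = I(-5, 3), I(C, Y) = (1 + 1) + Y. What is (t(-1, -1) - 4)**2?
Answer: 1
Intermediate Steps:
I(C, Y) = 2 + Y
t(o, Q) = 5 (t(o, Q) = 2 + 3 = 5)
(t(-1, -1) - 4)**2 = (5 - 4)**2 = 1**2 = 1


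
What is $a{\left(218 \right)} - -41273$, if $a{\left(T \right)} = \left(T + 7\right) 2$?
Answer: $41723$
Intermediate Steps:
$a{\left(T \right)} = 14 + 2 T$ ($a{\left(T \right)} = \left(7 + T\right) 2 = 14 + 2 T$)
$a{\left(218 \right)} - -41273 = \left(14 + 2 \cdot 218\right) - -41273 = \left(14 + 436\right) + 41273 = 450 + 41273 = 41723$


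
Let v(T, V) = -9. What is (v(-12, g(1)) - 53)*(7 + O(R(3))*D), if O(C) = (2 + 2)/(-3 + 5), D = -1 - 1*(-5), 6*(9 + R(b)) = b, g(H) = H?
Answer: -930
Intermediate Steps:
R(b) = -9 + b/6
D = 4 (D = -1 + 5 = 4)
O(C) = 2 (O(C) = 4/2 = 4*(½) = 2)
(v(-12, g(1)) - 53)*(7 + O(R(3))*D) = (-9 - 53)*(7 + 2*4) = -62*(7 + 8) = -62*15 = -930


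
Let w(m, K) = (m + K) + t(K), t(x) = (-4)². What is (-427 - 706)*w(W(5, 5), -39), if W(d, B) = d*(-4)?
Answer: 48719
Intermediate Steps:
t(x) = 16
W(d, B) = -4*d
w(m, K) = 16 + K + m (w(m, K) = (m + K) + 16 = (K + m) + 16 = 16 + K + m)
(-427 - 706)*w(W(5, 5), -39) = (-427 - 706)*(16 - 39 - 4*5) = -1133*(16 - 39 - 20) = -1133*(-43) = 48719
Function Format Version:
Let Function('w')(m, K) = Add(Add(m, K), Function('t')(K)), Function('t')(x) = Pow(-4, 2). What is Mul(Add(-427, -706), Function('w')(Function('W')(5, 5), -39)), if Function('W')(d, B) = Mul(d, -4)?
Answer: 48719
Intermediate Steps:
Function('t')(x) = 16
Function('W')(d, B) = Mul(-4, d)
Function('w')(m, K) = Add(16, K, m) (Function('w')(m, K) = Add(Add(m, K), 16) = Add(Add(K, m), 16) = Add(16, K, m))
Mul(Add(-427, -706), Function('w')(Function('W')(5, 5), -39)) = Mul(Add(-427, -706), Add(16, -39, Mul(-4, 5))) = Mul(-1133, Add(16, -39, -20)) = Mul(-1133, -43) = 48719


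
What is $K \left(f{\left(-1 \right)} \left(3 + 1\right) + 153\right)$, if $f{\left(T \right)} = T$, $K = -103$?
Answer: $-15347$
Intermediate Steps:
$K \left(f{\left(-1 \right)} \left(3 + 1\right) + 153\right) = - 103 \left(- (3 + 1) + 153\right) = - 103 \left(\left(-1\right) 4 + 153\right) = - 103 \left(-4 + 153\right) = \left(-103\right) 149 = -15347$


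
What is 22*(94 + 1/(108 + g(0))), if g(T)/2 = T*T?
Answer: 111683/54 ≈ 2068.2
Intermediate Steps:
g(T) = 2*T² (g(T) = 2*(T*T) = 2*T²)
22*(94 + 1/(108 + g(0))) = 22*(94 + 1/(108 + 2*0²)) = 22*(94 + 1/(108 + 2*0)) = 22*(94 + 1/(108 + 0)) = 22*(94 + 1/108) = 22*(10153/108) = 111683/54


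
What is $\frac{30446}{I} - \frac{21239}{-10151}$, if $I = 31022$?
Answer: $\frac{483966802}{157452161} \approx 3.0737$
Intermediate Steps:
$\frac{30446}{I} - \frac{21239}{-10151} = \frac{30446}{31022} - \frac{21239}{-10151} = 30446 \cdot \frac{1}{31022} - - \frac{21239}{10151} = \frac{15223}{15511} + \frac{21239}{10151} = \frac{483966802}{157452161}$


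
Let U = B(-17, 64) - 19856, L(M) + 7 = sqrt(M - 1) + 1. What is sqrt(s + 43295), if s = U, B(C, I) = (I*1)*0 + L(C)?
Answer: sqrt(23433 + 3*I*sqrt(2)) ≈ 153.08 + 0.014*I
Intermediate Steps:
L(M) = -6 + sqrt(-1 + M) (L(M) = -7 + (sqrt(M - 1) + 1) = -7 + (sqrt(-1 + M) + 1) = -7 + (1 + sqrt(-1 + M)) = -6 + sqrt(-1 + M))
B(C, I) = -6 + sqrt(-1 + C) (B(C, I) = (I*1)*0 + (-6 + sqrt(-1 + C)) = I*0 + (-6 + sqrt(-1 + C)) = 0 + (-6 + sqrt(-1 + C)) = -6 + sqrt(-1 + C))
U = -19862 + 3*I*sqrt(2) (U = (-6 + sqrt(-1 - 17)) - 19856 = (-6 + sqrt(-18)) - 19856 = (-6 + 3*I*sqrt(2)) - 19856 = -19862 + 3*I*sqrt(2) ≈ -19862.0 + 4.2426*I)
s = -19862 + 3*I*sqrt(2) ≈ -19862.0 + 4.2426*I
sqrt(s + 43295) = sqrt((-19862 + 3*I*sqrt(2)) + 43295) = sqrt(23433 + 3*I*sqrt(2))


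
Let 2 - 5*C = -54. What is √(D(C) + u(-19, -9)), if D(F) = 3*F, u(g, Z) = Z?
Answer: √615/5 ≈ 4.9598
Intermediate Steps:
C = 56/5 (C = ⅖ - ⅕*(-54) = ⅖ + 54/5 = 56/5 ≈ 11.200)
√(D(C) + u(-19, -9)) = √(3*(56/5) - 9) = √(168/5 - 9) = √(123/5) = √615/5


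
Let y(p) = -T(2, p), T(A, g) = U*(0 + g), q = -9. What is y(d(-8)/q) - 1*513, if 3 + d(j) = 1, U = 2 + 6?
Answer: -4633/9 ≈ -514.78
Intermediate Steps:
U = 8
d(j) = -2 (d(j) = -3 + 1 = -2)
T(A, g) = 8*g (T(A, g) = 8*(0 + g) = 8*g)
y(p) = -8*p
y(d(-8)/q) - 1*513 = -(-16)/(-9) - 1*513 = -(-16)*(-1)/9 - 513 = -8*2/9 - 513 = -16/9 - 513 = -4633/9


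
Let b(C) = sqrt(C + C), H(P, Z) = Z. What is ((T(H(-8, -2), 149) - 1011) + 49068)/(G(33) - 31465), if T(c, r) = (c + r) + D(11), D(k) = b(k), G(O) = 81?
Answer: -12051/7846 - sqrt(22)/31384 ≈ -1.5361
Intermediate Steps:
b(C) = sqrt(2)*sqrt(C) (b(C) = sqrt(2*C) = sqrt(2)*sqrt(C))
D(k) = sqrt(2)*sqrt(k)
T(c, r) = c + r + sqrt(22) (T(c, r) = (c + r) + sqrt(2)*sqrt(11) = (c + r) + sqrt(22) = c + r + sqrt(22))
((T(H(-8, -2), 149) - 1011) + 49068)/(G(33) - 31465) = (((-2 + 149 + sqrt(22)) - 1011) + 49068)/(81 - 31465) = (((147 + sqrt(22)) - 1011) + 49068)/(-31384) = ((-864 + sqrt(22)) + 49068)*(-1/31384) = (48204 + sqrt(22))*(-1/31384) = -12051/7846 - sqrt(22)/31384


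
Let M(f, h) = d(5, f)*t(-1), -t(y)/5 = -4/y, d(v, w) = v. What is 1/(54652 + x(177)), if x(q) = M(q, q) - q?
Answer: 1/54375 ≈ 1.8391e-5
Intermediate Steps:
t(y) = 20/y (t(y) = -(-20)/y = 20/y)
M(f, h) = -100 (M(f, h) = 5*(20/(-1)) = 5*(20*(-1)) = 5*(-20) = -100)
x(q) = -100 - q
1/(54652 + x(177)) = 1/(54652 + (-100 - 1*177)) = 1/(54652 + (-100 - 177)) = 1/(54652 - 277) = 1/54375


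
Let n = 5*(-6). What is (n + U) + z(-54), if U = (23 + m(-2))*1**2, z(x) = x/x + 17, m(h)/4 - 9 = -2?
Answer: 39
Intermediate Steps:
m(h) = 28 (m(h) = 36 + 4*(-2) = 36 - 8 = 28)
z(x) = 18 (z(x) = 1 + 17 = 18)
U = 51 (U = (23 + 28)*1**2 = 51*1 = 51)
n = -30
(n + U) + z(-54) = (-30 + 51) + 18 = 21 + 18 = 39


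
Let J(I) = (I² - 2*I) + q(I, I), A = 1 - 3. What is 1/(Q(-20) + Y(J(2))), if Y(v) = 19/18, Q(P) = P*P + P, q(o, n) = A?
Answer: 18/6859 ≈ 0.0026243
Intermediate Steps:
A = -2
q(o, n) = -2
Q(P) = P + P² (Q(P) = P² + P = P + P²)
J(I) = -2 + I² - 2*I (J(I) = (I² - 2*I) - 2 = -2 + I² - 2*I)
Y(v) = 19/18 (Y(v) = 19*(1/18) = 19/18)
1/(Q(-20) + Y(J(2))) = 1/(-20*(1 - 20) + 19/18) = 1/(-20*(-19) + 19/18) = 1/(380 + 19/18) = 1/(6859/18) = 18/6859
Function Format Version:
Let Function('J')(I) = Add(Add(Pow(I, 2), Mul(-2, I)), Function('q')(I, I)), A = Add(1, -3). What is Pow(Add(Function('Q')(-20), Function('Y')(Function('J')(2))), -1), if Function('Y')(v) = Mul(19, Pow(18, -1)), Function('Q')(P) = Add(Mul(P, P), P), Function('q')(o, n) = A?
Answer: Rational(18, 6859) ≈ 0.0026243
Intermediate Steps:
A = -2
Function('q')(o, n) = -2
Function('Q')(P) = Add(P, Pow(P, 2)) (Function('Q')(P) = Add(Pow(P, 2), P) = Add(P, Pow(P, 2)))
Function('J')(I) = Add(-2, Pow(I, 2), Mul(-2, I)) (Function('J')(I) = Add(Add(Pow(I, 2), Mul(-2, I)), -2) = Add(-2, Pow(I, 2), Mul(-2, I)))
Function('Y')(v) = Rational(19, 18) (Function('Y')(v) = Mul(19, Rational(1, 18)) = Rational(19, 18))
Pow(Add(Function('Q')(-20), Function('Y')(Function('J')(2))), -1) = Pow(Add(Mul(-20, Add(1, -20)), Rational(19, 18)), -1) = Pow(Add(Mul(-20, -19), Rational(19, 18)), -1) = Pow(Add(380, Rational(19, 18)), -1) = Pow(Rational(6859, 18), -1) = Rational(18, 6859)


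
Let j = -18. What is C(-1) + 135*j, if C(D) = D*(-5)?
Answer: -2425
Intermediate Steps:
C(D) = -5*D
C(-1) + 135*j = -5*(-1) + 135*(-18) = 5 - 2430 = -2425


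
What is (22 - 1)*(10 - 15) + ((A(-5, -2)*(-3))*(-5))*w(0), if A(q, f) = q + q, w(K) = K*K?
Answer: -105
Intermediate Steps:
w(K) = K**2
A(q, f) = 2*q
(22 - 1)*(10 - 15) + ((A(-5, -2)*(-3))*(-5))*w(0) = (22 - 1)*(10 - 15) + (((2*(-5))*(-3))*(-5))*0**2 = 21*(-5) + (-10*(-3)*(-5))*0 = -105 + (30*(-5))*0 = -105 - 150*0 = -105 + 0 = -105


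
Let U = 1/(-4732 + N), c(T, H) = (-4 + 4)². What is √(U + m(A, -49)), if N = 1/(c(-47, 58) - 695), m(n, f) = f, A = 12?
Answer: 2*I*√132494334140991/3288741 ≈ 7.0*I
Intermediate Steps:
c(T, H) = 0 (c(T, H) = 0² = 0)
N = -1/695 (N = 1/(0 - 695) = 1/(-695) = -1/695 ≈ -0.0014388)
U = -695/3288741 (U = 1/(-4732 - 1/695) = 1/(-3288741/695) = -695/3288741 ≈ -0.00021133)
√(U + m(A, -49)) = √(-695/3288741 - 49) = √(-161149004/3288741) = 2*I*√132494334140991/3288741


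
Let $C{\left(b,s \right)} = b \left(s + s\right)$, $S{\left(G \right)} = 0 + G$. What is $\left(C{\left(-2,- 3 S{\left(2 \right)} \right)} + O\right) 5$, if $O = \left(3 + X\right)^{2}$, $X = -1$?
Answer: $140$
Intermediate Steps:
$S{\left(G \right)} = G$
$O = 4$ ($O = \left(3 - 1\right)^{2} = 2^{2} = 4$)
$C{\left(b,s \right)} = 2 b s$ ($C{\left(b,s \right)} = b 2 s = 2 b s$)
$\left(C{\left(-2,- 3 S{\left(2 \right)} \right)} + O\right) 5 = \left(2 \left(-2\right) \left(\left(-3\right) 2\right) + 4\right) 5 = \left(2 \left(-2\right) \left(-6\right) + 4\right) 5 = \left(24 + 4\right) 5 = 28 \cdot 5 = 140$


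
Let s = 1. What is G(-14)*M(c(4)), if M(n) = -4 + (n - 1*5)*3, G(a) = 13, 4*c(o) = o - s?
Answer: -871/4 ≈ -217.75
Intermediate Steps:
c(o) = -1/4 + o/4 (c(o) = (o - 1*1)/4 = (o - 1)/4 = (-1 + o)/4 = -1/4 + o/4)
M(n) = -19 + 3*n (M(n) = -4 + (n - 5)*3 = -4 + (-5 + n)*3 = -4 + (-15 + 3*n) = -19 + 3*n)
G(-14)*M(c(4)) = 13*(-19 + 3*(-1/4 + (1/4)*4)) = 13*(-19 + 3*(-1/4 + 1)) = 13*(-19 + 3*(3/4)) = 13*(-19 + 9/4) = 13*(-67/4) = -871/4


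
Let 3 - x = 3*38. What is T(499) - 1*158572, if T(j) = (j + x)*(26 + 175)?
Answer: -80584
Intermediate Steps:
x = -111 (x = 3 - 3*38 = 3 - 1*114 = 3 - 114 = -111)
T(j) = -22311 + 201*j (T(j) = (j - 111)*(26 + 175) = (-111 + j)*201 = -22311 + 201*j)
T(499) - 1*158572 = (-22311 + 201*499) - 1*158572 = (-22311 + 100299) - 158572 = 77988 - 158572 = -80584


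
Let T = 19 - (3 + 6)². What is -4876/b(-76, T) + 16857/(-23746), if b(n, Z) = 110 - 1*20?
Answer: -58651313/1068570 ≈ -54.888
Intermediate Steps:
T = -62 (T = 19 - 1*9² = 19 - 1*81 = 19 - 81 = -62)
b(n, Z) = 90 (b(n, Z) = 110 - 20 = 90)
-4876/b(-76, T) + 16857/(-23746) = -4876/90 + 16857/(-23746) = -4876*1/90 + 16857*(-1/23746) = -2438/45 - 16857/23746 = -58651313/1068570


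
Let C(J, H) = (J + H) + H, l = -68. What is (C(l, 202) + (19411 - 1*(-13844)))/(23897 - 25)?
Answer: 33591/23872 ≈ 1.4071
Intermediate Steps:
C(J, H) = J + 2*H (C(J, H) = (H + J) + H = J + 2*H)
(C(l, 202) + (19411 - 1*(-13844)))/(23897 - 25) = ((-68 + 2*202) + (19411 - 1*(-13844)))/(23897 - 25) = ((-68 + 404) + (19411 + 13844))/23872 = (336 + 33255)*(1/23872) = 33591*(1/23872) = 33591/23872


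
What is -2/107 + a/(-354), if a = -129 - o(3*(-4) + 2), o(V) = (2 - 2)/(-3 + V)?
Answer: 4365/12626 ≈ 0.34572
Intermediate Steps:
o(V) = 0 (o(V) = 0/(-3 + V) = 0)
a = -129 (a = -129 - 1*0 = -129 + 0 = -129)
-2/107 + a/(-354) = -2/107 - 129/(-354) = -2*1/107 - 129*(-1/354) = -2/107 + 43/118 = 4365/12626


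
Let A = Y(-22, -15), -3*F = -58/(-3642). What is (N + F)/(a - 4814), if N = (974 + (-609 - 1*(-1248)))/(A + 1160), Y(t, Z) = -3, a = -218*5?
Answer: -4389133/18658679832 ≈ -0.00023523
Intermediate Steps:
a = -1090
F = -29/5463 (F = -(-58)/(3*(-3642)) = -(-58)*(-1)/(3*3642) = -⅓*29/1821 = -29/5463 ≈ -0.0053084)
A = -3
N = 1613/1157 (N = (974 + (-609 - 1*(-1248)))/(-3 + 1160) = (974 + (-609 + 1248))/1157 = (974 + 639)*(1/1157) = 1613*(1/1157) = 1613/1157 ≈ 1.3941)
(N + F)/(a - 4814) = (1613/1157 - 29/5463)/(-1090 - 4814) = (8778266/6320691)/(-5904) = (8778266/6320691)*(-1/5904) = -4389133/18658679832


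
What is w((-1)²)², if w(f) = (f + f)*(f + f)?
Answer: 16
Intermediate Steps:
w(f) = 4*f² (w(f) = (2*f)*(2*f) = 4*f²)
w((-1)²)² = (4*((-1)²)²)² = (4*1²)² = (4*1)² = 4² = 16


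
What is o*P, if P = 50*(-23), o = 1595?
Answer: -1834250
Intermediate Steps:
P = -1150
o*P = 1595*(-1150) = -1834250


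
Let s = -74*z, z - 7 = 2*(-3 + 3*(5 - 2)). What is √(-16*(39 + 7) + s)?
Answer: 3*I*√238 ≈ 46.282*I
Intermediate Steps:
z = 19 (z = 7 + 2*(-3 + 3*(5 - 2)) = 7 + 2*(-3 + 3*3) = 7 + 2*(-3 + 9) = 7 + 2*6 = 7 + 12 = 19)
s = -1406 (s = -74*19 = -1406)
√(-16*(39 + 7) + s) = √(-16*(39 + 7) - 1406) = √(-16*46 - 1406) = √(-736 - 1406) = √(-2142) = 3*I*√238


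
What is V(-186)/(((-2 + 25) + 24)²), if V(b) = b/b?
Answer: 1/2209 ≈ 0.00045269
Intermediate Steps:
V(b) = 1
V(-186)/(((-2 + 25) + 24)²) = 1/((-2 + 25) + 24)² = 1/(23 + 24)² = 1/47² = 1/2209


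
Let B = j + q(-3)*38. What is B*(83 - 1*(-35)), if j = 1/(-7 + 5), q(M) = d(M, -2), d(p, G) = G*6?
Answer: -53867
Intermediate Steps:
d(p, G) = 6*G
q(M) = -12 (q(M) = 6*(-2) = -12)
j = -1/2 (j = 1/(-2) = -1/2 ≈ -0.50000)
B = -913/2 (B = -1/2 - 12*38 = -1/2 - 456 = -913/2 ≈ -456.50)
B*(83 - 1*(-35)) = -913*(83 - 1*(-35))/2 = -913*(83 + 35)/2 = -913/2*118 = -53867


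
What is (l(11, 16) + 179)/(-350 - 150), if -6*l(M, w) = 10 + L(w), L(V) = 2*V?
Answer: -43/125 ≈ -0.34400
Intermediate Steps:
l(M, w) = -5/3 - w/3 (l(M, w) = -(10 + 2*w)/6 = -5/3 - w/3)
(l(11, 16) + 179)/(-350 - 150) = ((-5/3 - 1/3*16) + 179)/(-350 - 150) = ((-5/3 - 16/3) + 179)/(-500) = (-7 + 179)*(-1/500) = 172*(-1/500) = -43/125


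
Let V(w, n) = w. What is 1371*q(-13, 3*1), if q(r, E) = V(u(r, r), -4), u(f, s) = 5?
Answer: 6855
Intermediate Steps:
q(r, E) = 5
1371*q(-13, 3*1) = 1371*5 = 6855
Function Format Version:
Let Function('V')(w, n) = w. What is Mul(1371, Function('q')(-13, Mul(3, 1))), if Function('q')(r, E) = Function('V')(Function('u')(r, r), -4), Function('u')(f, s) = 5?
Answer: 6855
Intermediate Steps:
Function('q')(r, E) = 5
Mul(1371, Function('q')(-13, Mul(3, 1))) = Mul(1371, 5) = 6855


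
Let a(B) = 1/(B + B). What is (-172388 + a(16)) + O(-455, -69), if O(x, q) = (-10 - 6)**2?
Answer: -5508223/32 ≈ -1.7213e+5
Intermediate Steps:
O(x, q) = 256 (O(x, q) = (-16)**2 = 256)
a(B) = 1/(2*B)
(-172388 + a(16)) + O(-455, -69) = (-172388 + (1/2)/16) + 256 = (-172388 + (1/2)*(1/16)) + 256 = (-172388 + 1/32) + 256 = -5516415/32 + 256 = -5508223/32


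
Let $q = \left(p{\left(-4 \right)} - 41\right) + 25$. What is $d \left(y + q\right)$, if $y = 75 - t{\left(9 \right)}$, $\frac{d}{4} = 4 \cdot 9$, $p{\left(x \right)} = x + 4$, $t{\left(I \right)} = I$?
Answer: $7200$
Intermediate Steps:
$p{\left(x \right)} = 4 + x$
$d = 144$ ($d = 4 \cdot 4 \cdot 9 = 4 \cdot 36 = 144$)
$y = 66$ ($y = 75 - 9 = 66$)
$q = -16$ ($q = \left(\left(4 - 4\right) - 41\right) + 25 = \left(0 - 41\right) + 25 = -41 + 25 = -16$)
$d \left(y + q\right) = 144 \left(66 - 16\right) = 144 \cdot 50 = 7200$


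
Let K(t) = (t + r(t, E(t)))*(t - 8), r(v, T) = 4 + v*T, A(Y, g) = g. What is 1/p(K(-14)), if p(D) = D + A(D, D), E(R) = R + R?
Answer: -1/16808 ≈ -5.9495e-5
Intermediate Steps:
E(R) = 2*R
r(v, T) = 4 + T*v
K(t) = (-8 + t)*(4 + t + 2*t²) (K(t) = (t + (4 + (2*t)*t))*(t - 8) = (t + (4 + 2*t²))*(-8 + t) = (4 + t + 2*t²)*(-8 + t) = (-8 + t)*(4 + t + 2*t²))
p(D) = 2*D (p(D) = D + D = 2*D)
1/p(K(-14)) = 1/(2*(-32 - 15*(-14)² - 4*(-14) + 2*(-14)³)) = 1/(2*(-32 - 15*196 + 56 + 2*(-2744))) = 1/(2*(-32 - 2940 + 56 - 5488)) = 1/(2*(-8404)) = 1/(-16808) = -1/16808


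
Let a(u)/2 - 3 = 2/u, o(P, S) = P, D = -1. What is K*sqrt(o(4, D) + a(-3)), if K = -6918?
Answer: -2306*sqrt(78) ≈ -20366.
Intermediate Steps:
a(u) = 6 + 4/u (a(u) = 6 + 2*(2/u) = 6 + 4/u)
K*sqrt(o(4, D) + a(-3)) = -6918*sqrt(4 + (6 + 4/(-3))) = -6918*sqrt(4 + (6 + 4*(-1/3))) = -6918*sqrt(4 + (6 - 4/3)) = -6918*sqrt(4 + 14/3) = -2306*sqrt(78)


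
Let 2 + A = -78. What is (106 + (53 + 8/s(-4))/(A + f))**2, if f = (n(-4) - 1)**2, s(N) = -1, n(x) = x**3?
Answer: 7723421689/687241 ≈ 11238.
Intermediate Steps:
f = 4225 (f = ((-4)**3 - 1)**2 = (-64 - 1)**2 = (-65)**2 = 4225)
A = -80 (A = -2 - 78 = -80)
(106 + (53 + 8/s(-4))/(A + f))**2 = (106 + (53 + 8/(-1))/(-80 + 4225))**2 = (106 + (53 + 8*(-1))/4145)**2 = (106 + (53 - 8)*(1/4145))**2 = (106 + 45*(1/4145))**2 = (106 + 9/829)**2 = (87883/829)**2 = 7723421689/687241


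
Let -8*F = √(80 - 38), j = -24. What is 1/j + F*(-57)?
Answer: -1/24 + 57*√42/8 ≈ 46.134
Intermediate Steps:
F = -√42/8 (F = -√(80 - 38)/8 = -√42/8 ≈ -0.81009)
1/j + F*(-57) = 1/(-24) - √42/8*(-57) = -1/24 + 57*√42/8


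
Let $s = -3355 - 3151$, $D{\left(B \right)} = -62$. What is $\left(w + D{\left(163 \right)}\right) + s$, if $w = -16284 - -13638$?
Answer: $-9214$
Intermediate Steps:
$w = -2646$ ($w = -16284 + 13638 = -2646$)
$s = -6506$
$\left(w + D{\left(163 \right)}\right) + s = \left(-2646 - 62\right) - 6506 = -2708 - 6506 = -9214$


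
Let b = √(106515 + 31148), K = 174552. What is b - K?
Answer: -174552 + √137663 ≈ -1.7418e+5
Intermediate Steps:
b = √137663 ≈ 371.03
b - K = √137663 - 1*174552 = √137663 - 174552 = -174552 + √137663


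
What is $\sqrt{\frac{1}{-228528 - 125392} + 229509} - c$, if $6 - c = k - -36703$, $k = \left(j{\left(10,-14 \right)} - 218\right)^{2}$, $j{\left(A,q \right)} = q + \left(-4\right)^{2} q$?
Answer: $244633 + \frac{\sqrt{449189873792870}}{44240} \approx 2.4511 \cdot 10^{5}$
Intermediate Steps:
$j{\left(A,q \right)} = 17 q$ ($j{\left(A,q \right)} = q + 16 q = 17 q$)
$k = 207936$ ($k = \left(17 \left(-14\right) - 218\right)^{2} = \left(-238 - 218\right)^{2} = \left(-456\right)^{2} = 207936$)
$c = -244633$ ($c = 6 - \left(207936 - -36703\right) = 6 - \left(207936 + 36703\right) = 6 - 244639 = -244633$)
$\sqrt{\frac{1}{-228528 - 125392} + 229509} - c = \sqrt{\frac{1}{-228528 - 125392} + 229509} - -244633 = \sqrt{\frac{1}{-353920} + 229509} + 244633 = \sqrt{- \frac{1}{353920} + 229509} + 244633 = \sqrt{\frac{81227825279}{353920}} + 244633 = \frac{\sqrt{449189873792870}}{44240} + 244633 = 244633 + \frac{\sqrt{449189873792870}}{44240}$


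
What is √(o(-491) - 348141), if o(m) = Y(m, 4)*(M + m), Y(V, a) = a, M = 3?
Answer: I*√350093 ≈ 591.69*I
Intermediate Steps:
o(m) = 12 + 4*m (o(m) = 4*(3 + m) = 12 + 4*m)
√(o(-491) - 348141) = √((12 + 4*(-491)) - 348141) = √((12 - 1964) - 348141) = √(-1952 - 348141) = √(-350093) = I*√350093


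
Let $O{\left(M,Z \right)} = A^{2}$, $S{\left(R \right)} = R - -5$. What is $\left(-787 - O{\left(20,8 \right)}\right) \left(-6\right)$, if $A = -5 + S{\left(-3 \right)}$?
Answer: $4776$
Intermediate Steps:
$S{\left(R \right)} = 5 + R$ ($S{\left(R \right)} = R + 5 = 5 + R$)
$A = -3$ ($A = -5 + \left(5 - 3\right) = -5 + 2 = -3$)
$O{\left(M,Z \right)} = 9$ ($O{\left(M,Z \right)} = \left(-3\right)^{2} = 9$)
$\left(-787 - O{\left(20,8 \right)}\right) \left(-6\right) = \left(-787 - 9\right) \left(-6\right) = \left(-796\right) \left(-6\right) = 4776$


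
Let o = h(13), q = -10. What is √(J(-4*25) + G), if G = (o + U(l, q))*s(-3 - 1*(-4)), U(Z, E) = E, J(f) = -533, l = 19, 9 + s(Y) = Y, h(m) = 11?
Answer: I*√541 ≈ 23.259*I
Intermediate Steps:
s(Y) = -9 + Y
o = 11
G = -8 (G = (11 - 10)*(-9 + (-3 - 1*(-4))) = 1*(-9 + (-3 + 4)) = 1*(-9 + 1) = 1*(-8) = -8)
√(J(-4*25) + G) = √(-533 - 8) = √(-541) = I*√541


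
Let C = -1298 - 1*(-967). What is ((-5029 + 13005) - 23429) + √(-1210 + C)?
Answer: -15453 + I*√1541 ≈ -15453.0 + 39.256*I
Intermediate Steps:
C = -331 (C = -1298 + 967 = -331)
((-5029 + 13005) - 23429) + √(-1210 + C) = ((-5029 + 13005) - 23429) + √(-1210 - 331) = (7976 - 23429) + √(-1541) = -15453 + I*√1541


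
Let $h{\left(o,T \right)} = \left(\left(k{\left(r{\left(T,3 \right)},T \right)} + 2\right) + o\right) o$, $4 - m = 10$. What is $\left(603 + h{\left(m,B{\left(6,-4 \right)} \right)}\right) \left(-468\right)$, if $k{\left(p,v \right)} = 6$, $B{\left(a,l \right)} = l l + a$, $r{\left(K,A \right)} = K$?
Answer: $-276588$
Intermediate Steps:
$m = -6$ ($m = 4 - 10 = -6$)
$B{\left(a,l \right)} = a + l^{2}$ ($B{\left(a,l \right)} = l^{2} + a = a + l^{2}$)
$h{\left(o,T \right)} = o \left(8 + o\right)$ ($h{\left(o,T \right)} = \left(\left(6 + 2\right) + o\right) o = \left(8 + o\right) o = o \left(8 + o\right)$)
$\left(603 + h{\left(m,B{\left(6,-4 \right)} \right)}\right) \left(-468\right) = \left(603 - 6 \left(8 - 6\right)\right) \left(-468\right) = \left(603 - 12\right) \left(-468\right) = 591 \left(-468\right) = -276588$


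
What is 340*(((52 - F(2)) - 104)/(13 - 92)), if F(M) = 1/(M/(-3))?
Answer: 17170/79 ≈ 217.34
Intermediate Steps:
F(M) = -3/M (F(M) = 1/(M*(-⅓)) = 1/(-M/3) = -3/M)
340*(((52 - F(2)) - 104)/(13 - 92)) = 340*(((52 - (-3)/2) - 104)/(13 - 92)) = 340*(((52 - (-3)/2) - 104)/(-79)) = 340*(((52 - 1*(-3/2)) - 104)*(-1/79)) = 340*(((52 + 3/2) - 104)*(-1/79)) = 340*((107/2 - 104)*(-1/79)) = 340*(-101/2*(-1/79)) = 340*(101/158) = 17170/79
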